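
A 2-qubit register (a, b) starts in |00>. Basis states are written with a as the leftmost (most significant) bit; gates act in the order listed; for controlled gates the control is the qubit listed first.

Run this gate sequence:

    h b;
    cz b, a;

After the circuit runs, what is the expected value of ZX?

In the final state, ZX has expectation 1.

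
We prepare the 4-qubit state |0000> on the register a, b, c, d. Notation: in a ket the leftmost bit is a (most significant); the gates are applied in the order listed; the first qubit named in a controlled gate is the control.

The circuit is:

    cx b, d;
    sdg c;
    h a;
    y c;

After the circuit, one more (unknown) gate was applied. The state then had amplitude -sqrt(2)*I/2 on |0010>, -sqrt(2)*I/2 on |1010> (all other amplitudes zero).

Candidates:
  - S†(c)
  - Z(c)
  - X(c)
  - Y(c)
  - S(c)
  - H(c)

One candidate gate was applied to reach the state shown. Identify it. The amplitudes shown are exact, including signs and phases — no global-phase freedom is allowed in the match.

It was Z(c) that produced the state shown.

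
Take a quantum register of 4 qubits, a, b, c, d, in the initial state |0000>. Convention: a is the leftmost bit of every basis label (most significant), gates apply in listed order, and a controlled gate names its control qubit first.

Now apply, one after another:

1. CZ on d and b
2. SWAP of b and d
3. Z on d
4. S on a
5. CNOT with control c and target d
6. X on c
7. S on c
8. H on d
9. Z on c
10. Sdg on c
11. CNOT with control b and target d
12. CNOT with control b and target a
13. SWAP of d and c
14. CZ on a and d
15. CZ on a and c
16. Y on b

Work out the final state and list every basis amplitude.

The final amplitudes are -sqrt(2)*I/2 on |0101>, -sqrt(2)*I/2 on |0111>, and 0 on every other basis state.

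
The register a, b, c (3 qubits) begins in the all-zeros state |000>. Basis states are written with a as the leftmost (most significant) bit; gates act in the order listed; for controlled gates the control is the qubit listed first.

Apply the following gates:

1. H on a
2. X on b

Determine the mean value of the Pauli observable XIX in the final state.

The expectation value of XIX is 0.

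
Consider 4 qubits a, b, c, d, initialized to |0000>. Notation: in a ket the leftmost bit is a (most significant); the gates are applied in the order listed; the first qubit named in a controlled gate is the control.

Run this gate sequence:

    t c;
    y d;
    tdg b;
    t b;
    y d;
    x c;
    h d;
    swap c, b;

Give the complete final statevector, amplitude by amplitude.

After the circuit, the state carries amplitude sqrt(2)/2 on |0100>, sqrt(2)/2 on |0101>, and 0 on every other basis state. Key observation: steps 2-5 multiply out to the identity, so the circuit reduces to the remaining gates.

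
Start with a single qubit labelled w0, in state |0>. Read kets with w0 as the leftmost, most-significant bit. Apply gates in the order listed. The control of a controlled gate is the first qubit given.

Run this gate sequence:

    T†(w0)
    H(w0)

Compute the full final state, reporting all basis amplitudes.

The final amplitudes are sqrt(2)/2 on |0>, sqrt(2)/2 on |1>.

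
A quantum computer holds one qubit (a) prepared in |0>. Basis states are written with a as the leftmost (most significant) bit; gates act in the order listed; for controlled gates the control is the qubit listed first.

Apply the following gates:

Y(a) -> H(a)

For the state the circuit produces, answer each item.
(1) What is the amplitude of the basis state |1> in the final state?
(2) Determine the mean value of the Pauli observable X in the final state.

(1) |1> carries amplitude -sqrt(2)*I/2 in the final state.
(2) The observable X averages to -1.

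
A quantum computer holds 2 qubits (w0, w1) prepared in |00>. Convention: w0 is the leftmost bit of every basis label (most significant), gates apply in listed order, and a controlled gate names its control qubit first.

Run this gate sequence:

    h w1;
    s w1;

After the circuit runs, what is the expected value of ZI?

The observable ZI averages to 1.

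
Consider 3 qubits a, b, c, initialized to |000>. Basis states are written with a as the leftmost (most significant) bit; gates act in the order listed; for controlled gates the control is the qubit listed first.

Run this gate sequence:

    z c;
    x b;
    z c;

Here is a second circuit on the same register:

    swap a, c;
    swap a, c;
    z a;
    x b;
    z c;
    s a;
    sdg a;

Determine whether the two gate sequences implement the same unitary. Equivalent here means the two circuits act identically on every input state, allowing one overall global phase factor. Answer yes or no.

No, they are not equivalent — no single phase factor reconciles the two unitaries.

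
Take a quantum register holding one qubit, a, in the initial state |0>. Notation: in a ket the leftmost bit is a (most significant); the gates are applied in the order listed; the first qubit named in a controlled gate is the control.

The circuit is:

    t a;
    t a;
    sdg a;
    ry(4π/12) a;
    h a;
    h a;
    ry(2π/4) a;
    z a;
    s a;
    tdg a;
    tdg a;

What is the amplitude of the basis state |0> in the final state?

The final state's coefficient on |0> equals -sqrt(2)/4 + sqrt(6)/4.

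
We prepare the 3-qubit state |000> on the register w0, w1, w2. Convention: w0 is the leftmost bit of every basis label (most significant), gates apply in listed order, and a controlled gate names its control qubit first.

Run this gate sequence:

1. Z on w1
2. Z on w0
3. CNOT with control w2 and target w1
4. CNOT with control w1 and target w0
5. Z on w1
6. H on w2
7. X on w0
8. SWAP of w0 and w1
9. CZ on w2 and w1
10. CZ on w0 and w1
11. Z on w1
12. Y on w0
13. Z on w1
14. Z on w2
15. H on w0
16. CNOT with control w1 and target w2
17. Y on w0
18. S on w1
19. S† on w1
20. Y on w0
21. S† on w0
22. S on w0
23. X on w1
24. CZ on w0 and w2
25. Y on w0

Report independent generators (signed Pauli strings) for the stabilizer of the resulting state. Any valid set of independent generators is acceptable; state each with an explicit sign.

The stabilizer group can be generated by +XIZ, -ZIX, +IZI, among other valid generating sets. Key observation: the block from step 17 through step 20 cancels to the identity and can be dropped.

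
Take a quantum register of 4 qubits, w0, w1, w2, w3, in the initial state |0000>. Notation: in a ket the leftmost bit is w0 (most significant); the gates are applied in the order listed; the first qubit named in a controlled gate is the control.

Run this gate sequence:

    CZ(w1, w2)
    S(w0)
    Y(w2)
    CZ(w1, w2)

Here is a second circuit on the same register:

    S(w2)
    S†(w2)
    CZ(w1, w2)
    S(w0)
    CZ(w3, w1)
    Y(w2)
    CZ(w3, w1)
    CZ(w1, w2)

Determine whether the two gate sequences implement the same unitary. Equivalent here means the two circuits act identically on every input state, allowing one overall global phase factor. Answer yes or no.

Yes: on every input state the two circuits agree up to one overall phase factor.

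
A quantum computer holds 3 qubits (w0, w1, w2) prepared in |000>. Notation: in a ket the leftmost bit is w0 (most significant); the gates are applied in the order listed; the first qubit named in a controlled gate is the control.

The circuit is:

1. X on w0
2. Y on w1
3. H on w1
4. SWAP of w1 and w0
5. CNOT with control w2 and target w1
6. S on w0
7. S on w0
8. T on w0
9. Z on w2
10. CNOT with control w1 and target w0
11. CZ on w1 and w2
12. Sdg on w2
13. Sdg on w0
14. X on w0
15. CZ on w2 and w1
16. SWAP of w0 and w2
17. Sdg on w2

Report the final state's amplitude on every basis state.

After the circuit, the state carries amplitude sqrt(2)/2 on |010>, sqrt(2)*exp(I*pi/4)/2 on |011>, and 0 on every other basis state.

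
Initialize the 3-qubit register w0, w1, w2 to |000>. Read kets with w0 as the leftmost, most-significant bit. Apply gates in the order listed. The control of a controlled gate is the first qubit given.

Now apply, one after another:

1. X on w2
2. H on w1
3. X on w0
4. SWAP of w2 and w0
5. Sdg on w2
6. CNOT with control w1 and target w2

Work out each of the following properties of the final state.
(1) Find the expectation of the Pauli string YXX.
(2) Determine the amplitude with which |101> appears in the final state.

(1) In the final state, YXX has expectation 0.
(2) The amplitude on |101> is -sqrt(2)*I/2.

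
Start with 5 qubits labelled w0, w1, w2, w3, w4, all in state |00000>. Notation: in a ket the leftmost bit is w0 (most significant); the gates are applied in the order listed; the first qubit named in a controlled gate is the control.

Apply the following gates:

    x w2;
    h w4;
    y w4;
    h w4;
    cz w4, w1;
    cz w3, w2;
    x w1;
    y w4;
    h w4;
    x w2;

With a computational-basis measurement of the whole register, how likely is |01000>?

A full measurement returns |01000> with probability 1/2.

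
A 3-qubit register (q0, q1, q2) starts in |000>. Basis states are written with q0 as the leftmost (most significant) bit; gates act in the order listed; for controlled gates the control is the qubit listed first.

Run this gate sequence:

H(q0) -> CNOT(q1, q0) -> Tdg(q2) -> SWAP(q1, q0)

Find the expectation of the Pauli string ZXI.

The observable ZXI averages to 1.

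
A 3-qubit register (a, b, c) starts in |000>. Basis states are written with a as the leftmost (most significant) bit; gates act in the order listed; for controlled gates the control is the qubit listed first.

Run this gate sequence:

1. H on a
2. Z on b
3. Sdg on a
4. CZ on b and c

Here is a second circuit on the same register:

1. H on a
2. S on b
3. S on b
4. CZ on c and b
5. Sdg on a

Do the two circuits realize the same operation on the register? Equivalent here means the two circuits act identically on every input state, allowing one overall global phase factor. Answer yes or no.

Yes, they are equivalent — the unitaries differ by at most a global phase.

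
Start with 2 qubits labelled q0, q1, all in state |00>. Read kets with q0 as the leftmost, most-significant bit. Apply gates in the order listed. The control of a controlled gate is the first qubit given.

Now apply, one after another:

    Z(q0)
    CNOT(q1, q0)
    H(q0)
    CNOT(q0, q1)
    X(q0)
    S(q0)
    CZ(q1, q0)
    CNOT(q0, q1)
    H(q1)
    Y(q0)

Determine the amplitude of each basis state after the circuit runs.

After the circuit, the state carries amplitude 1/2 on |00>, -1/2 on |01>, I/2 on |10>, -I/2 on |11>.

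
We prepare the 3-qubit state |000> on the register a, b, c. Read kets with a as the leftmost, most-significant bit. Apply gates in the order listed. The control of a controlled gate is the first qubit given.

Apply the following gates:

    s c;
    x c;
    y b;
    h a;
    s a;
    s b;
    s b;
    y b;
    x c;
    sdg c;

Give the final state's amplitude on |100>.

|100> carries amplitude -sqrt(2)*I/2 in the final state.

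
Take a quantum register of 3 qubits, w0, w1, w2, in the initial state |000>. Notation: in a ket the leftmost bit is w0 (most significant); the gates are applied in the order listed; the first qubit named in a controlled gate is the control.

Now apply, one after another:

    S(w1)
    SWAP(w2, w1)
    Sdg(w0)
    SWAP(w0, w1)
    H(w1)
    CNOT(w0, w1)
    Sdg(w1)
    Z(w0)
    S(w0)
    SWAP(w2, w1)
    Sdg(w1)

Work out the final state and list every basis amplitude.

After the circuit, the state carries amplitude sqrt(2)/2 on |000>, -sqrt(2)*I/2 on |001>, and 0 on every other basis state.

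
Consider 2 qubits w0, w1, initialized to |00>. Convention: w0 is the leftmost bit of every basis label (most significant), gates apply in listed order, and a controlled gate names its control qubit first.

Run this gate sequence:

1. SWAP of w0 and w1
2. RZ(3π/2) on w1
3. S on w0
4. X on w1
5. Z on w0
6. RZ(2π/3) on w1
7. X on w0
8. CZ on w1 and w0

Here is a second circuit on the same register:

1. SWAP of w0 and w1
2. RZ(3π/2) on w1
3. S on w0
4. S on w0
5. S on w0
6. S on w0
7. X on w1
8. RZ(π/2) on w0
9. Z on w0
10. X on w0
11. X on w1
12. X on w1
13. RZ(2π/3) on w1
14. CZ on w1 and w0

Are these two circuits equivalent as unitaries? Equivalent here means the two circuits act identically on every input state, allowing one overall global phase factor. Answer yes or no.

Yes: on every input state the two circuits agree up to one overall phase factor.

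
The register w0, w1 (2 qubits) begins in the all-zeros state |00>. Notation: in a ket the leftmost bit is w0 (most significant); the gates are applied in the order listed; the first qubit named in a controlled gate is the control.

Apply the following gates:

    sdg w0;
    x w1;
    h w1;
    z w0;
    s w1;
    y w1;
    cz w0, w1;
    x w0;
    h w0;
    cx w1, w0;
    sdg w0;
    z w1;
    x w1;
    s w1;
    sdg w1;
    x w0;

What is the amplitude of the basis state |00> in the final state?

The amplitude on |00> is -1/2.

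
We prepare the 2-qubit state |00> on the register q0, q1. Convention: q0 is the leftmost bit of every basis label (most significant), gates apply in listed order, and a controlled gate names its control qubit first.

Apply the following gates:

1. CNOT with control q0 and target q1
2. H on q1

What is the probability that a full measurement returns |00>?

The probability of measuring |00> is 1/2.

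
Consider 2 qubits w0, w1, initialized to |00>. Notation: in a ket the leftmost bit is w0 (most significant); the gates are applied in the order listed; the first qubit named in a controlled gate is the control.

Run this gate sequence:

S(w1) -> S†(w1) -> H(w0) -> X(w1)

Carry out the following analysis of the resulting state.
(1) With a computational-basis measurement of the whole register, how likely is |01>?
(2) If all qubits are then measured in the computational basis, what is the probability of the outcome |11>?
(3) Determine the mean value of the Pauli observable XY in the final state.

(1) Outcome |01> occurs with probability 1/2. Key observation: gates 1-2 undo each other exactly, leaving only the rest of the circuit to track.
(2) Outcome |11> occurs with probability 1/2.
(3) The expectation value of XY is 0.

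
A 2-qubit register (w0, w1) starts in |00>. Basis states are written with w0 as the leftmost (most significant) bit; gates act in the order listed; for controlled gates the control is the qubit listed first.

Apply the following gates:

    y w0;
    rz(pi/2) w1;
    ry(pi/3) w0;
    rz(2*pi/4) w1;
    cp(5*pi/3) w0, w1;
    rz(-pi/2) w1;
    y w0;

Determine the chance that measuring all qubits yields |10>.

The probability of measuring |10> is 1/4.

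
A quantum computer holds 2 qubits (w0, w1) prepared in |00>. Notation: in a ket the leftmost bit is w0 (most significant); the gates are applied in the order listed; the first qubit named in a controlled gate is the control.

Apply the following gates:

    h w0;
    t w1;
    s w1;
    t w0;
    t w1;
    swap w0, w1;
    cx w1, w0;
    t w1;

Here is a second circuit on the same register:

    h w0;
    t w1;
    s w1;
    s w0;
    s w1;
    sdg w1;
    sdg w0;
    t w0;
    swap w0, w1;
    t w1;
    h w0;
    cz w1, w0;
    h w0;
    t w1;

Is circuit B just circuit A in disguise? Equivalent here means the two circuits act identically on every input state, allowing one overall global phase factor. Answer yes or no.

No: there is an input state on which the two circuits produce genuinely different outputs (not merely differing by a phase).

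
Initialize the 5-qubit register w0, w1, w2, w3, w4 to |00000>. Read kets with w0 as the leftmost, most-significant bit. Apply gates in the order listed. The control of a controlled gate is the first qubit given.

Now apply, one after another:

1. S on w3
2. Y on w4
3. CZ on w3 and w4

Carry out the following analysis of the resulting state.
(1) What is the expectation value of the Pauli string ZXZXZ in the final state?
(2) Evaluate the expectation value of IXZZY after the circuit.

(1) The expectation value of ZXZXZ is 0.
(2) In the final state, IXZZY has expectation 0.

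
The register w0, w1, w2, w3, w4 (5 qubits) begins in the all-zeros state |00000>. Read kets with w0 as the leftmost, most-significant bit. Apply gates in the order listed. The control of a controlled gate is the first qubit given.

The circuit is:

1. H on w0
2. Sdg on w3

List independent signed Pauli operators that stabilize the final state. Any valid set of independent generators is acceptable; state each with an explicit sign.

One valid set of independent stabilizer generators is +XIIII, +IZIII, +IIZII, +IIIZI, +IIIIZ (any independent generating set of the same group is equally correct).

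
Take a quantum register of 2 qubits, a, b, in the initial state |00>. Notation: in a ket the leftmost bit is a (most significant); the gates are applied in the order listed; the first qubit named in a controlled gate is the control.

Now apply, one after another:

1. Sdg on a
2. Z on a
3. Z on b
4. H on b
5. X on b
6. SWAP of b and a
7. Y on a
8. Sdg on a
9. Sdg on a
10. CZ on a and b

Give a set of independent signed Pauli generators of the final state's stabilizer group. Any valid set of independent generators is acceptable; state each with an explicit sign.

The final state is stabilized by the group generated by +XI, +IZ; other independent generating sets are equally valid.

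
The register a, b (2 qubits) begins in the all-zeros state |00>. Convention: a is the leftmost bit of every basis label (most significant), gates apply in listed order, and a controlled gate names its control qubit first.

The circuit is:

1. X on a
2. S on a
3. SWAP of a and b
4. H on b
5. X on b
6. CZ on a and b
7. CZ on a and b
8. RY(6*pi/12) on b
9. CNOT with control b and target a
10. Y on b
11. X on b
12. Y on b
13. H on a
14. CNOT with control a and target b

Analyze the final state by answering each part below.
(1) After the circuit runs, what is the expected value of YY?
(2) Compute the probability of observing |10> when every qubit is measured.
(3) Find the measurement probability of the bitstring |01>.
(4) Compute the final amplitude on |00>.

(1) The expectation value of YY is 1. Key observation: gates 6-7 undo each other exactly, leaving only the rest of the circuit to track.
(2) A full measurement returns |10> with probability 1/2.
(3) Outcome |01> occurs with probability 1/2.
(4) The amplitude on |00> is 0.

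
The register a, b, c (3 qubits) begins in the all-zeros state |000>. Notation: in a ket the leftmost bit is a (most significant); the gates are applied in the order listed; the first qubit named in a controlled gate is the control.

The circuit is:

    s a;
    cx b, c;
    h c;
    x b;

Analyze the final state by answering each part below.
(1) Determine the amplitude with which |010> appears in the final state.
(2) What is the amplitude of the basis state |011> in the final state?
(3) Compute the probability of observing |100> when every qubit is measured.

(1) The amplitude on |010> is sqrt(2)/2.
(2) The final state's coefficient on |011> equals sqrt(2)/2.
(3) A full measurement returns |100> with probability 0.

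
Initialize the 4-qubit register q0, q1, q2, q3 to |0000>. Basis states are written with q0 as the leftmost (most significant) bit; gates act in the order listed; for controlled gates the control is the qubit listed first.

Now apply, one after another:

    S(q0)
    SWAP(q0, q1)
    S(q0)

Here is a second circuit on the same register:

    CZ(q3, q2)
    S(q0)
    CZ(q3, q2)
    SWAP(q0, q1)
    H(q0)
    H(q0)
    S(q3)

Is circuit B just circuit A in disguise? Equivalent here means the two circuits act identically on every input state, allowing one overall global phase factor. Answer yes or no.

No — the two circuits implement different unitaries, even allowing a global phase.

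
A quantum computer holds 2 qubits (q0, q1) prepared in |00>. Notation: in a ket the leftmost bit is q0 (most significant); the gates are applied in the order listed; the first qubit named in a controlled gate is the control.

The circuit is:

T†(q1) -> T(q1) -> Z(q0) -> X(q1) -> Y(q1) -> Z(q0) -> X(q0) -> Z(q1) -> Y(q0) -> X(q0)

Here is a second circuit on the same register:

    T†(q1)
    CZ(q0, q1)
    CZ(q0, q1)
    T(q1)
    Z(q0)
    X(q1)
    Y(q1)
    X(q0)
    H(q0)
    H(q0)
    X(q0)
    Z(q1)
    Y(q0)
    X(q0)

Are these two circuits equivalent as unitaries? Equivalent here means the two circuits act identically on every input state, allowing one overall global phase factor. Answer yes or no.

No — the two circuits implement different unitaries, even allowing a global phase.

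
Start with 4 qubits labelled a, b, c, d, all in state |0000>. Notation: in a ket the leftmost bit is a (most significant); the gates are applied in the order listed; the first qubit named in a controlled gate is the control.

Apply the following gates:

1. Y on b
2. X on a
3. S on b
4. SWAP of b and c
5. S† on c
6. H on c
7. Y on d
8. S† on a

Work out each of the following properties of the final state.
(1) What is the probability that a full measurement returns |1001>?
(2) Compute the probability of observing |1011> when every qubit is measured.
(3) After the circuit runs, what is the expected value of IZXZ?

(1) The probability of measuring |1001> is 1/2.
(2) Outcome |1011> occurs with probability 1/2.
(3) The observable IZXZ averages to 1.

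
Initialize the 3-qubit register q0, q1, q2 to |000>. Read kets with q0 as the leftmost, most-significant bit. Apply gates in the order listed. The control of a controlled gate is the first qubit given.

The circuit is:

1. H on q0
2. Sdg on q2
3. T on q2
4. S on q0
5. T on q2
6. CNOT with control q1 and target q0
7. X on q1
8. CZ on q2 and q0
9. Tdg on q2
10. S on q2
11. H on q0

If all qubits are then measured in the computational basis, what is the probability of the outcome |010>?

Outcome |010> occurs with probability 1/2.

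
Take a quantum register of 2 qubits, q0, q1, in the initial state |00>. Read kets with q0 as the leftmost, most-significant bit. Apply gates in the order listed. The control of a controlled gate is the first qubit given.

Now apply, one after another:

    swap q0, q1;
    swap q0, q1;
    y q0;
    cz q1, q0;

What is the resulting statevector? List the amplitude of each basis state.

The final amplitudes are I on |10>, and 0 on every other basis state. Key observation: the block from step 1 through step 2 cancels to the identity and can be dropped.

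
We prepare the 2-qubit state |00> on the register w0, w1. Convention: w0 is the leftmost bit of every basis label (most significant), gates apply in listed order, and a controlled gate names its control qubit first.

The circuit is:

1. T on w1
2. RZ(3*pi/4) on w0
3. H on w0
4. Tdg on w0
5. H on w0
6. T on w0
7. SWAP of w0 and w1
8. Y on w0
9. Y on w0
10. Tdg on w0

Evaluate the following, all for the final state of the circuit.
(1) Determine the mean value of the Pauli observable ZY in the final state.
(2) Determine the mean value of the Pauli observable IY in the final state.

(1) The observable ZY averages to 1/2.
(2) The expectation value of IY is 1/2.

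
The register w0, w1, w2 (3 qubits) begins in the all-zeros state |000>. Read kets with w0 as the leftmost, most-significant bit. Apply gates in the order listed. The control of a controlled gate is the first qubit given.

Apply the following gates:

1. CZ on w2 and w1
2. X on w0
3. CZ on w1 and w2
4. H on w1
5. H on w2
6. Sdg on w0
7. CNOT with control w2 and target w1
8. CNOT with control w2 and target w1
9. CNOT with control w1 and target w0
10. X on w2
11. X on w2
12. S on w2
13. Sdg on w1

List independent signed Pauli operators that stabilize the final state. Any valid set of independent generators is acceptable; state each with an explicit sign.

The final state is stabilized by the group generated by -XYI, +IIY, -ZZI; other independent generating sets are equally valid.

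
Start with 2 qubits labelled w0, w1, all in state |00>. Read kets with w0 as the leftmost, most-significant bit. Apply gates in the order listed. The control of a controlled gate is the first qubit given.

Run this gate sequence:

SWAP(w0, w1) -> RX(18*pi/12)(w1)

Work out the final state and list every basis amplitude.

The resulting statevector has amplitude -sqrt(2)/2 on |00>, -sqrt(2)*I/2 on |01>, 0 on |10>, 0 on |11>.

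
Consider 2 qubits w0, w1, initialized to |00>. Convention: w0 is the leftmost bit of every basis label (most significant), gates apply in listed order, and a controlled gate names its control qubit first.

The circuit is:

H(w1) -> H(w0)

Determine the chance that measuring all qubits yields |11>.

A full measurement returns |11> with probability 1/4.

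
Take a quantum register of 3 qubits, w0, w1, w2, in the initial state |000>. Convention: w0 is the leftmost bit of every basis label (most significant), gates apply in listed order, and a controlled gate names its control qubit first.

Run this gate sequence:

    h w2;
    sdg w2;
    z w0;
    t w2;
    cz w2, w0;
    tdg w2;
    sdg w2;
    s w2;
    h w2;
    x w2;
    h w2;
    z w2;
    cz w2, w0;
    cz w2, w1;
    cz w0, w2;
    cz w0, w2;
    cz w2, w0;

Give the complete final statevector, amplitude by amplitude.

The resulting statevector has amplitude sqrt(2)/2 on |000>, -sqrt(2)*I/2 on |001>, and 0 on every other basis state. Key observation: gates 9-12 undo each other exactly, leaving only the rest of the circuit to track.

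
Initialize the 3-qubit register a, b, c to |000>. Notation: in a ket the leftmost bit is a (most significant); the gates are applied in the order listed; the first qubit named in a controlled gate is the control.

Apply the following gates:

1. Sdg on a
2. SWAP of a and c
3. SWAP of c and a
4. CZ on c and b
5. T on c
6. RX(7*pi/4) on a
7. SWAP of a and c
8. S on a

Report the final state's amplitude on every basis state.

After the circuit, the state carries amplitude -sqrt(sqrt(2) + 2)/2 on |000>, -I*sqrt(2 - sqrt(2))/2 on |001>, and 0 on every other basis state.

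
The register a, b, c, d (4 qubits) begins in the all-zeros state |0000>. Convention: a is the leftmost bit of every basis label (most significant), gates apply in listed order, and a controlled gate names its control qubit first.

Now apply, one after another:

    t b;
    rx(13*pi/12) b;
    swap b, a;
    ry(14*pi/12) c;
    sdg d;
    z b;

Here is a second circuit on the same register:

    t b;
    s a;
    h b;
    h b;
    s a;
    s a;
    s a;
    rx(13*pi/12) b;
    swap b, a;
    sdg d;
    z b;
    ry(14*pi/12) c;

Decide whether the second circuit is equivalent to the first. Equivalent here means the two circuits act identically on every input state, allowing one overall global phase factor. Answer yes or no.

Yes, they are equivalent — the unitaries differ by at most a global phase.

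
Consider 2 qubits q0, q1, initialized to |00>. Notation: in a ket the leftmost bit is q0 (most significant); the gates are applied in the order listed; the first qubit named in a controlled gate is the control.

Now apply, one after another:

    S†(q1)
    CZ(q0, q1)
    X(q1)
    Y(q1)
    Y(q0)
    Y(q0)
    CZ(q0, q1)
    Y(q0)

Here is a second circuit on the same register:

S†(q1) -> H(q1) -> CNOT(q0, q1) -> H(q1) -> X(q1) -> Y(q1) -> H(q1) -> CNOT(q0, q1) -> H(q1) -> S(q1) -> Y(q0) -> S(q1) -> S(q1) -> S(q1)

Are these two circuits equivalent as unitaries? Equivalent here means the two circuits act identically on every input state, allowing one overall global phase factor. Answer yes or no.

Yes, they are equivalent — the unitaries differ by at most a global phase.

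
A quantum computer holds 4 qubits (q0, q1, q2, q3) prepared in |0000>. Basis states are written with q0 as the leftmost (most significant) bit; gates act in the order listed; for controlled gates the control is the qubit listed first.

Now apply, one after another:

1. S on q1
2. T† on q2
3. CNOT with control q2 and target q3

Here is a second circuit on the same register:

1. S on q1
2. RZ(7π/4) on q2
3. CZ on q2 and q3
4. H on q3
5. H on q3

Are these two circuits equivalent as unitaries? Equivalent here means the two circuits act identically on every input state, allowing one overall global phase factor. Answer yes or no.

No, they are not equivalent — no single phase factor reconciles the two unitaries.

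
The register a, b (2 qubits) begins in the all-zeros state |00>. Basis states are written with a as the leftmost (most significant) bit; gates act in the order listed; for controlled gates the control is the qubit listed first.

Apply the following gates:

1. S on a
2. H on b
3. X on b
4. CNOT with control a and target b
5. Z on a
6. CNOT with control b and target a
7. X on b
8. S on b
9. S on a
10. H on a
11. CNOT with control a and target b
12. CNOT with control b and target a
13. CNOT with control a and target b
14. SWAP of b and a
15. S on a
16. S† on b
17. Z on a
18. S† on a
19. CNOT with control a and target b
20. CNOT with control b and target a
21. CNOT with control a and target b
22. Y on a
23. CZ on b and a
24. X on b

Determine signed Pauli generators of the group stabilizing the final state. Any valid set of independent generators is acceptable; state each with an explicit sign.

The stabilizer group can be generated by -YI, -IX, among other valid generating sets.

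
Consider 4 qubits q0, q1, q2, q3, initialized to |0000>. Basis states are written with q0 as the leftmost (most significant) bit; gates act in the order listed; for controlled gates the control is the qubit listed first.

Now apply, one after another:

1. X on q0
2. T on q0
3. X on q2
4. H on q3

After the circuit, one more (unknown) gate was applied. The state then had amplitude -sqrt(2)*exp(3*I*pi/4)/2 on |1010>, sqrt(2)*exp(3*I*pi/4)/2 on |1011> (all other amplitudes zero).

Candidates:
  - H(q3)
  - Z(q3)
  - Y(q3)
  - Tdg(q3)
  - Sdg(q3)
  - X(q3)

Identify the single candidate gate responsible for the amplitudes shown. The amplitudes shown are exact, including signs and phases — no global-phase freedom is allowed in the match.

The unique candidate consistent with the amplitudes is Y(q3).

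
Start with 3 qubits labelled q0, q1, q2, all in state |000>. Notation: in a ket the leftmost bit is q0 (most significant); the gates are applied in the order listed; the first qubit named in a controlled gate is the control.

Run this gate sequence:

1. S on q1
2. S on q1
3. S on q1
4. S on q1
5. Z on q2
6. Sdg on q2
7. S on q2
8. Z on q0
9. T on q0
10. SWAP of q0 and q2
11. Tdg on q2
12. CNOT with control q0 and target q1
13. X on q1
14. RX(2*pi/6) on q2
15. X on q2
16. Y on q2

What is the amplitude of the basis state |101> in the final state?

The final state's coefficient on |101> equals 0.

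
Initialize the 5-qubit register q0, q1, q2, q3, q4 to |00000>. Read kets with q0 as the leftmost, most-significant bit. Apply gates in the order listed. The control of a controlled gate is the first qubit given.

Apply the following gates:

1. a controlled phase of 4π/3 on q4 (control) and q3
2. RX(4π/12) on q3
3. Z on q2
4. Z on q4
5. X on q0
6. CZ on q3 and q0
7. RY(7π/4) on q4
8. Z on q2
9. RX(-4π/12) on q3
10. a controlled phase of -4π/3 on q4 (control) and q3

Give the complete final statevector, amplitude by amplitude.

The resulting statevector has amplitude -sqrt(sqrt(2) + 2)/4 on |10000>, sqrt(2 - sqrt(2))/4 on |10001>, -I*sqrt(3*sqrt(2) + 6)/4 on |10010>, -sqrt(6 - 3*sqrt(2))*exp(I*pi/6)/4 on |10011>, and 0 on every other basis state.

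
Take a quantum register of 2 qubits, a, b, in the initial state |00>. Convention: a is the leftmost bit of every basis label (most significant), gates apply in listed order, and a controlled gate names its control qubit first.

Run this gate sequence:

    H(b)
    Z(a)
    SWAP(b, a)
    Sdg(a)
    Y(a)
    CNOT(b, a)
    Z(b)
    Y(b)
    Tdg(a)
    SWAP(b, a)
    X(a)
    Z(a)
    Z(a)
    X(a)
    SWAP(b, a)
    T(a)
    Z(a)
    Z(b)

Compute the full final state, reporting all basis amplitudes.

The resulting statevector has amplitude 0 on |00>, sqrt(2)*I/2 on |01>, 0 on |10>, -sqrt(2)/2 on |11>.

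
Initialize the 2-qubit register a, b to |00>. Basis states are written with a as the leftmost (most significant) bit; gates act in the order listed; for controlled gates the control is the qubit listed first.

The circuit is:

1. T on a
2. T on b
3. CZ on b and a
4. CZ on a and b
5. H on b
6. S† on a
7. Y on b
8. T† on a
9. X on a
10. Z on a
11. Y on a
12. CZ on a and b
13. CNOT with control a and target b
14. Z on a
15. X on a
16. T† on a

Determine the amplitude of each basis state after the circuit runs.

After the circuit, the state carries amplitude 0 on |00>, 0 on |01>, -sqrt(2)*exp(3*I*pi/4)/2 on |10>, sqrt(2)*exp(3*I*pi/4)/2 on |11>.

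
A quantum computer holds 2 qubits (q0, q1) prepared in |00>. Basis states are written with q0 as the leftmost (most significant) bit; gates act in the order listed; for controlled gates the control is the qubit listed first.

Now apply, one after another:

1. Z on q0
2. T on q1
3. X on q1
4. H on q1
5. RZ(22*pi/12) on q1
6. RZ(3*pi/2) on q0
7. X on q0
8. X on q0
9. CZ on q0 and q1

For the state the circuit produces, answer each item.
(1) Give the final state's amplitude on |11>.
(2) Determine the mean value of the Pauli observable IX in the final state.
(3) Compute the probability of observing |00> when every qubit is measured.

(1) The amplitude on |11> is 0.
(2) The expectation value of IX is -sqrt(3)/2.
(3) The probability of measuring |00> is 1/2.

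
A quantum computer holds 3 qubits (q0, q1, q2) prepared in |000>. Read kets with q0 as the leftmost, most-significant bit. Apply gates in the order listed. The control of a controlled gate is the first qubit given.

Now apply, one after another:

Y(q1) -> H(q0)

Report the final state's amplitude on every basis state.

The final amplitudes are sqrt(2)*I/2 on |010>, sqrt(2)*I/2 on |110>, and 0 on every other basis state.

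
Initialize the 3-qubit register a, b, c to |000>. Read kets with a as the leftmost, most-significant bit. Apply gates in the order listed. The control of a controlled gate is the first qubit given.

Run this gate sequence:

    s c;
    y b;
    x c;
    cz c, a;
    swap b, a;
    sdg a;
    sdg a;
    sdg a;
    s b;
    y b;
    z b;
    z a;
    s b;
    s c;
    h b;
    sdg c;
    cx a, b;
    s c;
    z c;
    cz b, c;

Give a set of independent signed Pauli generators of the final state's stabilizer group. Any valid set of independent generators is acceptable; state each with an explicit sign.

The stabilizer group can be generated by +IXI, -ZII, -IIZ, among other valid generating sets.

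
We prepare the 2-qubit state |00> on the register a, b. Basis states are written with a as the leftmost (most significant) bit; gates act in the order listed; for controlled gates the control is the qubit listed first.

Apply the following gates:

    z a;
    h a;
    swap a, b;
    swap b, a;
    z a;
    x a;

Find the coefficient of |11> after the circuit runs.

|11> carries amplitude 0 in the final state.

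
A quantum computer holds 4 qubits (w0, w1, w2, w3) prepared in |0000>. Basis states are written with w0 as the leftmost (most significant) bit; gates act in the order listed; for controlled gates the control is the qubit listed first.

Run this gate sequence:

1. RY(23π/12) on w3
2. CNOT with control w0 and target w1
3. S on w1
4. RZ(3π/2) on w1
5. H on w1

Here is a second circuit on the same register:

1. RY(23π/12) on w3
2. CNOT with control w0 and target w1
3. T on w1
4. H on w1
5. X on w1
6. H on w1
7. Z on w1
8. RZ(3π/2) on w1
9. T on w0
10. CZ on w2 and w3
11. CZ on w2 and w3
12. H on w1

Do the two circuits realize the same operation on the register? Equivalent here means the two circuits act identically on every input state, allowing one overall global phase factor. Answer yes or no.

No, they are not equivalent — no single phase factor reconciles the two unitaries.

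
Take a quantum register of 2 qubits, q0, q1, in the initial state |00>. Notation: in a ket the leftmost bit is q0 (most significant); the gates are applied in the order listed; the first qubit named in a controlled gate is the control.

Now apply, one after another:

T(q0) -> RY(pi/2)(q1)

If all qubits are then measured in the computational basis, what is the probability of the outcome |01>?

A full measurement returns |01> with probability 1/2.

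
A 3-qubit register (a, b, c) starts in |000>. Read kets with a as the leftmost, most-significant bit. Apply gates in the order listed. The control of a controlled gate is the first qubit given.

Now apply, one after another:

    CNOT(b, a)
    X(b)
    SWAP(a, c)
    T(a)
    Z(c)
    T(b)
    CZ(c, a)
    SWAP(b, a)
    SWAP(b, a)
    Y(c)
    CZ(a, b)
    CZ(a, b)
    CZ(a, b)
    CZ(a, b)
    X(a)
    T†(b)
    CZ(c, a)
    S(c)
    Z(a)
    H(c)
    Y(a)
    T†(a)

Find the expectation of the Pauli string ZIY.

In the final state, ZIY has expectation 0. Key observation: steps 11-14 multiply out to the identity, so the circuit reduces to the remaining gates.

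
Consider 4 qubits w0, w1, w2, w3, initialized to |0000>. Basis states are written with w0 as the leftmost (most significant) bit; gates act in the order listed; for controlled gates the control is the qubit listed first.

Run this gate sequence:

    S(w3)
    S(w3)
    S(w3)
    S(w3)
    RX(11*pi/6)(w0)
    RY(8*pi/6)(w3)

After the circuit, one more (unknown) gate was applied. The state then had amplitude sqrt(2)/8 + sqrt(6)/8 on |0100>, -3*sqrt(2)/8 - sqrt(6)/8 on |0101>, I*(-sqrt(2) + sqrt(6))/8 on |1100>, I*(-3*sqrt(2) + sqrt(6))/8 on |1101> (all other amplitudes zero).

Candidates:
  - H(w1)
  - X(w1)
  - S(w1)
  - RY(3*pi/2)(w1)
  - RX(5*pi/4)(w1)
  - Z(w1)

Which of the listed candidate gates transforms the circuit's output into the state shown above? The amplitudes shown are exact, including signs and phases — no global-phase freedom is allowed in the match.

The unique candidate consistent with the amplitudes is X(w1). Key observation: gates 1-4 undo each other exactly, leaving only the rest of the circuit to track.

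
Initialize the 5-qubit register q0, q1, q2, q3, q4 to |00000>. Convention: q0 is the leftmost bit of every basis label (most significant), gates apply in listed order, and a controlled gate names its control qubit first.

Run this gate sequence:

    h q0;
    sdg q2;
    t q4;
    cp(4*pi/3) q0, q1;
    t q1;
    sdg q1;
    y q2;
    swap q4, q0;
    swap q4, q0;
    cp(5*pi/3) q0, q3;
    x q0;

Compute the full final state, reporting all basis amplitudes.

The final amplitudes are sqrt(2)*I/2 on |00100>, sqrt(2)*I/2 on |10100>, and 0 on every other basis state.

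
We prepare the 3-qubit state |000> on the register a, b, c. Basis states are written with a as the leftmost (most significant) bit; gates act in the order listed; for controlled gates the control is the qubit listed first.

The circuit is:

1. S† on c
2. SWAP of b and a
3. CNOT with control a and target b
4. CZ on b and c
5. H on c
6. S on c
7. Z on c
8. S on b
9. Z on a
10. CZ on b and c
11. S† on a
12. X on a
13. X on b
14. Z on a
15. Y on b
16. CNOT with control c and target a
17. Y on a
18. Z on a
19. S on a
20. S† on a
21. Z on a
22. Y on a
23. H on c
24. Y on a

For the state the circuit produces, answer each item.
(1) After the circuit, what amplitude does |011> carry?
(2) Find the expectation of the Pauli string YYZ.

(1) The amplitude on |011> is 0. Key observation: the block from step 18 through step 21 cancels to the identity and can be dropped.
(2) The expectation value of YYZ is 0.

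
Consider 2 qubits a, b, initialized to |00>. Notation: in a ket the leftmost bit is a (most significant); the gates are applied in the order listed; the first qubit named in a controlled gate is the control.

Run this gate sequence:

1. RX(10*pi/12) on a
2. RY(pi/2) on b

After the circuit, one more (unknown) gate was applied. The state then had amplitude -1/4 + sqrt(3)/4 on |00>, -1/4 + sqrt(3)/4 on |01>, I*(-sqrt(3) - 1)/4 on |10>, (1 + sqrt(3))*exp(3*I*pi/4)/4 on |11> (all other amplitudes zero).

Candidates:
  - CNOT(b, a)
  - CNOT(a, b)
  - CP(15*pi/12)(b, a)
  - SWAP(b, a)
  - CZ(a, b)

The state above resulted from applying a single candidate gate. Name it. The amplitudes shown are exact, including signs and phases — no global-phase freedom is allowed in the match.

It was CP(15*pi/12)(b, a) that produced the state shown.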